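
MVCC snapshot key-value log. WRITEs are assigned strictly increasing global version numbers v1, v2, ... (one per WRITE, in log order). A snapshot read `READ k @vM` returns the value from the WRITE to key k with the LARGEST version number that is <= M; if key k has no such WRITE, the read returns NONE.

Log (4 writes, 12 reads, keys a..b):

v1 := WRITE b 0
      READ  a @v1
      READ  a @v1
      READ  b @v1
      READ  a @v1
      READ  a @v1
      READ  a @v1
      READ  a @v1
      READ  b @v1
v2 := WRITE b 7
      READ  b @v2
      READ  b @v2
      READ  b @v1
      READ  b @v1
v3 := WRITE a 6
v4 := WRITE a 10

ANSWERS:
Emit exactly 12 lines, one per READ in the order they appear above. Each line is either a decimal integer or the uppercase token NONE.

Answer: NONE
NONE
0
NONE
NONE
NONE
NONE
0
7
7
0
0

Derivation:
v1: WRITE b=0  (b history now [(1, 0)])
READ a @v1: history=[] -> no version <= 1 -> NONE
READ a @v1: history=[] -> no version <= 1 -> NONE
READ b @v1: history=[(1, 0)] -> pick v1 -> 0
READ a @v1: history=[] -> no version <= 1 -> NONE
READ a @v1: history=[] -> no version <= 1 -> NONE
READ a @v1: history=[] -> no version <= 1 -> NONE
READ a @v1: history=[] -> no version <= 1 -> NONE
READ b @v1: history=[(1, 0)] -> pick v1 -> 0
v2: WRITE b=7  (b history now [(1, 0), (2, 7)])
READ b @v2: history=[(1, 0), (2, 7)] -> pick v2 -> 7
READ b @v2: history=[(1, 0), (2, 7)] -> pick v2 -> 7
READ b @v1: history=[(1, 0), (2, 7)] -> pick v1 -> 0
READ b @v1: history=[(1, 0), (2, 7)] -> pick v1 -> 0
v3: WRITE a=6  (a history now [(3, 6)])
v4: WRITE a=10  (a history now [(3, 6), (4, 10)])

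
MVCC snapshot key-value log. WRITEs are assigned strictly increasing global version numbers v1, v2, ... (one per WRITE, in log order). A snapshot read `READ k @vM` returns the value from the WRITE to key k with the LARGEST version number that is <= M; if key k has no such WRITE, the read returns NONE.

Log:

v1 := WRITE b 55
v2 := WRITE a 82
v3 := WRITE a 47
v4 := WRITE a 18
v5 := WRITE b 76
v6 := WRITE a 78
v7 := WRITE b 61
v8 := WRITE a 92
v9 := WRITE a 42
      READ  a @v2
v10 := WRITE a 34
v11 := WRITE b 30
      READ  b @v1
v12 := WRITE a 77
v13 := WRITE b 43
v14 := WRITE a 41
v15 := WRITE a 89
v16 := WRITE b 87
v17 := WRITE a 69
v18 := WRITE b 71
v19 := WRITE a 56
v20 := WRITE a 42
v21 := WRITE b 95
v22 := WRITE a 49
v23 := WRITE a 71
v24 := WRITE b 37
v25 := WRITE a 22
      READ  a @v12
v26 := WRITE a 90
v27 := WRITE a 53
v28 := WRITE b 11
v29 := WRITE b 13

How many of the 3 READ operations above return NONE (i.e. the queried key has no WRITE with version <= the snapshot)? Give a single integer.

Answer: 0

Derivation:
v1: WRITE b=55  (b history now [(1, 55)])
v2: WRITE a=82  (a history now [(2, 82)])
v3: WRITE a=47  (a history now [(2, 82), (3, 47)])
v4: WRITE a=18  (a history now [(2, 82), (3, 47), (4, 18)])
v5: WRITE b=76  (b history now [(1, 55), (5, 76)])
v6: WRITE a=78  (a history now [(2, 82), (3, 47), (4, 18), (6, 78)])
v7: WRITE b=61  (b history now [(1, 55), (5, 76), (7, 61)])
v8: WRITE a=92  (a history now [(2, 82), (3, 47), (4, 18), (6, 78), (8, 92)])
v9: WRITE a=42  (a history now [(2, 82), (3, 47), (4, 18), (6, 78), (8, 92), (9, 42)])
READ a @v2: history=[(2, 82), (3, 47), (4, 18), (6, 78), (8, 92), (9, 42)] -> pick v2 -> 82
v10: WRITE a=34  (a history now [(2, 82), (3, 47), (4, 18), (6, 78), (8, 92), (9, 42), (10, 34)])
v11: WRITE b=30  (b history now [(1, 55), (5, 76), (7, 61), (11, 30)])
READ b @v1: history=[(1, 55), (5, 76), (7, 61), (11, 30)] -> pick v1 -> 55
v12: WRITE a=77  (a history now [(2, 82), (3, 47), (4, 18), (6, 78), (8, 92), (9, 42), (10, 34), (12, 77)])
v13: WRITE b=43  (b history now [(1, 55), (5, 76), (7, 61), (11, 30), (13, 43)])
v14: WRITE a=41  (a history now [(2, 82), (3, 47), (4, 18), (6, 78), (8, 92), (9, 42), (10, 34), (12, 77), (14, 41)])
v15: WRITE a=89  (a history now [(2, 82), (3, 47), (4, 18), (6, 78), (8, 92), (9, 42), (10, 34), (12, 77), (14, 41), (15, 89)])
v16: WRITE b=87  (b history now [(1, 55), (5, 76), (7, 61), (11, 30), (13, 43), (16, 87)])
v17: WRITE a=69  (a history now [(2, 82), (3, 47), (4, 18), (6, 78), (8, 92), (9, 42), (10, 34), (12, 77), (14, 41), (15, 89), (17, 69)])
v18: WRITE b=71  (b history now [(1, 55), (5, 76), (7, 61), (11, 30), (13, 43), (16, 87), (18, 71)])
v19: WRITE a=56  (a history now [(2, 82), (3, 47), (4, 18), (6, 78), (8, 92), (9, 42), (10, 34), (12, 77), (14, 41), (15, 89), (17, 69), (19, 56)])
v20: WRITE a=42  (a history now [(2, 82), (3, 47), (4, 18), (6, 78), (8, 92), (9, 42), (10, 34), (12, 77), (14, 41), (15, 89), (17, 69), (19, 56), (20, 42)])
v21: WRITE b=95  (b history now [(1, 55), (5, 76), (7, 61), (11, 30), (13, 43), (16, 87), (18, 71), (21, 95)])
v22: WRITE a=49  (a history now [(2, 82), (3, 47), (4, 18), (6, 78), (8, 92), (9, 42), (10, 34), (12, 77), (14, 41), (15, 89), (17, 69), (19, 56), (20, 42), (22, 49)])
v23: WRITE a=71  (a history now [(2, 82), (3, 47), (4, 18), (6, 78), (8, 92), (9, 42), (10, 34), (12, 77), (14, 41), (15, 89), (17, 69), (19, 56), (20, 42), (22, 49), (23, 71)])
v24: WRITE b=37  (b history now [(1, 55), (5, 76), (7, 61), (11, 30), (13, 43), (16, 87), (18, 71), (21, 95), (24, 37)])
v25: WRITE a=22  (a history now [(2, 82), (3, 47), (4, 18), (6, 78), (8, 92), (9, 42), (10, 34), (12, 77), (14, 41), (15, 89), (17, 69), (19, 56), (20, 42), (22, 49), (23, 71), (25, 22)])
READ a @v12: history=[(2, 82), (3, 47), (4, 18), (6, 78), (8, 92), (9, 42), (10, 34), (12, 77), (14, 41), (15, 89), (17, 69), (19, 56), (20, 42), (22, 49), (23, 71), (25, 22)] -> pick v12 -> 77
v26: WRITE a=90  (a history now [(2, 82), (3, 47), (4, 18), (6, 78), (8, 92), (9, 42), (10, 34), (12, 77), (14, 41), (15, 89), (17, 69), (19, 56), (20, 42), (22, 49), (23, 71), (25, 22), (26, 90)])
v27: WRITE a=53  (a history now [(2, 82), (3, 47), (4, 18), (6, 78), (8, 92), (9, 42), (10, 34), (12, 77), (14, 41), (15, 89), (17, 69), (19, 56), (20, 42), (22, 49), (23, 71), (25, 22), (26, 90), (27, 53)])
v28: WRITE b=11  (b history now [(1, 55), (5, 76), (7, 61), (11, 30), (13, 43), (16, 87), (18, 71), (21, 95), (24, 37), (28, 11)])
v29: WRITE b=13  (b history now [(1, 55), (5, 76), (7, 61), (11, 30), (13, 43), (16, 87), (18, 71), (21, 95), (24, 37), (28, 11), (29, 13)])
Read results in order: ['82', '55', '77']
NONE count = 0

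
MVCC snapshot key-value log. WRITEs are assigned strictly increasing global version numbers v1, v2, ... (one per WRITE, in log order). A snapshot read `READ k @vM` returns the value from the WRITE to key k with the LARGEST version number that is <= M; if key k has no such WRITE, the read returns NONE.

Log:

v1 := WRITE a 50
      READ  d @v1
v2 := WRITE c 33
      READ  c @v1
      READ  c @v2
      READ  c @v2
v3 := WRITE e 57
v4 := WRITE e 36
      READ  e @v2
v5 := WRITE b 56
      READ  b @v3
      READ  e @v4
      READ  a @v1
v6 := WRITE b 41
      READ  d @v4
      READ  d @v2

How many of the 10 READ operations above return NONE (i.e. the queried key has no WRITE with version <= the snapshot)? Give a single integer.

v1: WRITE a=50  (a history now [(1, 50)])
READ d @v1: history=[] -> no version <= 1 -> NONE
v2: WRITE c=33  (c history now [(2, 33)])
READ c @v1: history=[(2, 33)] -> no version <= 1 -> NONE
READ c @v2: history=[(2, 33)] -> pick v2 -> 33
READ c @v2: history=[(2, 33)] -> pick v2 -> 33
v3: WRITE e=57  (e history now [(3, 57)])
v4: WRITE e=36  (e history now [(3, 57), (4, 36)])
READ e @v2: history=[(3, 57), (4, 36)] -> no version <= 2 -> NONE
v5: WRITE b=56  (b history now [(5, 56)])
READ b @v3: history=[(5, 56)] -> no version <= 3 -> NONE
READ e @v4: history=[(3, 57), (4, 36)] -> pick v4 -> 36
READ a @v1: history=[(1, 50)] -> pick v1 -> 50
v6: WRITE b=41  (b history now [(5, 56), (6, 41)])
READ d @v4: history=[] -> no version <= 4 -> NONE
READ d @v2: history=[] -> no version <= 2 -> NONE
Read results in order: ['NONE', 'NONE', '33', '33', 'NONE', 'NONE', '36', '50', 'NONE', 'NONE']
NONE count = 6

Answer: 6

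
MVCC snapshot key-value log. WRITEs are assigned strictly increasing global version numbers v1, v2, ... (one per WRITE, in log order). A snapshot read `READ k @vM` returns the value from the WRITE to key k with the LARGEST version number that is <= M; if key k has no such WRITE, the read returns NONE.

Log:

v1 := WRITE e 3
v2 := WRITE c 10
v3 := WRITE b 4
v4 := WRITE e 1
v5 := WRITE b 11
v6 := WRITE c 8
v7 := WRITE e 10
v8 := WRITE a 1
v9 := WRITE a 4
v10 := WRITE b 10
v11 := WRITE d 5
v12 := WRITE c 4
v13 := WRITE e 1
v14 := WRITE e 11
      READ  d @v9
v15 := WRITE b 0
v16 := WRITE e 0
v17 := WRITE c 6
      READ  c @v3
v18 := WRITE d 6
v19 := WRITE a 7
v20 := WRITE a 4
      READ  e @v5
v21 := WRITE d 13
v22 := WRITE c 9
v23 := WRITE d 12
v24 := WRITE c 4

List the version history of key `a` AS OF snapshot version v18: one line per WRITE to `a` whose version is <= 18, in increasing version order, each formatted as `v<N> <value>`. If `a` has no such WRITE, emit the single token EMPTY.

Answer: v8 1
v9 4

Derivation:
Scan writes for key=a with version <= 18:
  v1 WRITE e 3 -> skip
  v2 WRITE c 10 -> skip
  v3 WRITE b 4 -> skip
  v4 WRITE e 1 -> skip
  v5 WRITE b 11 -> skip
  v6 WRITE c 8 -> skip
  v7 WRITE e 10 -> skip
  v8 WRITE a 1 -> keep
  v9 WRITE a 4 -> keep
  v10 WRITE b 10 -> skip
  v11 WRITE d 5 -> skip
  v12 WRITE c 4 -> skip
  v13 WRITE e 1 -> skip
  v14 WRITE e 11 -> skip
  v15 WRITE b 0 -> skip
  v16 WRITE e 0 -> skip
  v17 WRITE c 6 -> skip
  v18 WRITE d 6 -> skip
  v19 WRITE a 7 -> drop (> snap)
  v20 WRITE a 4 -> drop (> snap)
  v21 WRITE d 13 -> skip
  v22 WRITE c 9 -> skip
  v23 WRITE d 12 -> skip
  v24 WRITE c 4 -> skip
Collected: [(8, 1), (9, 4)]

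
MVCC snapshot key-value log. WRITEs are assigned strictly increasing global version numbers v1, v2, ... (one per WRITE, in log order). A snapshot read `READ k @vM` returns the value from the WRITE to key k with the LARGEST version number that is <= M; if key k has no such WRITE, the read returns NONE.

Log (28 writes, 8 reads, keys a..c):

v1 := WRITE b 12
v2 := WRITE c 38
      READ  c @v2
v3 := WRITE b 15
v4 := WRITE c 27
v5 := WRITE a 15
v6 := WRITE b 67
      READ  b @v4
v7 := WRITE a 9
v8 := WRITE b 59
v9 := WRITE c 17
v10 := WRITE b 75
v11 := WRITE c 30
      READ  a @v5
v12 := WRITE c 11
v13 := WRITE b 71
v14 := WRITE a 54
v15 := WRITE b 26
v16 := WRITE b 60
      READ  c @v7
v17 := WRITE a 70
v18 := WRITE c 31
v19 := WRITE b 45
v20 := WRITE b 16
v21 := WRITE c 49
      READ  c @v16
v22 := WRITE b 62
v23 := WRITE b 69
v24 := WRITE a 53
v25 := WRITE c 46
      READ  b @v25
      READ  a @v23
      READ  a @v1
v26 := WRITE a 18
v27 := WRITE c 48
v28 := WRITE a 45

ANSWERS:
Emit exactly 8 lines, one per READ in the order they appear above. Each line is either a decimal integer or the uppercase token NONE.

Answer: 38
15
15
27
11
69
70
NONE

Derivation:
v1: WRITE b=12  (b history now [(1, 12)])
v2: WRITE c=38  (c history now [(2, 38)])
READ c @v2: history=[(2, 38)] -> pick v2 -> 38
v3: WRITE b=15  (b history now [(1, 12), (3, 15)])
v4: WRITE c=27  (c history now [(2, 38), (4, 27)])
v5: WRITE a=15  (a history now [(5, 15)])
v6: WRITE b=67  (b history now [(1, 12), (3, 15), (6, 67)])
READ b @v4: history=[(1, 12), (3, 15), (6, 67)] -> pick v3 -> 15
v7: WRITE a=9  (a history now [(5, 15), (7, 9)])
v8: WRITE b=59  (b history now [(1, 12), (3, 15), (6, 67), (8, 59)])
v9: WRITE c=17  (c history now [(2, 38), (4, 27), (9, 17)])
v10: WRITE b=75  (b history now [(1, 12), (3, 15), (6, 67), (8, 59), (10, 75)])
v11: WRITE c=30  (c history now [(2, 38), (4, 27), (9, 17), (11, 30)])
READ a @v5: history=[(5, 15), (7, 9)] -> pick v5 -> 15
v12: WRITE c=11  (c history now [(2, 38), (4, 27), (9, 17), (11, 30), (12, 11)])
v13: WRITE b=71  (b history now [(1, 12), (3, 15), (6, 67), (8, 59), (10, 75), (13, 71)])
v14: WRITE a=54  (a history now [(5, 15), (7, 9), (14, 54)])
v15: WRITE b=26  (b history now [(1, 12), (3, 15), (6, 67), (8, 59), (10, 75), (13, 71), (15, 26)])
v16: WRITE b=60  (b history now [(1, 12), (3, 15), (6, 67), (8, 59), (10, 75), (13, 71), (15, 26), (16, 60)])
READ c @v7: history=[(2, 38), (4, 27), (9, 17), (11, 30), (12, 11)] -> pick v4 -> 27
v17: WRITE a=70  (a history now [(5, 15), (7, 9), (14, 54), (17, 70)])
v18: WRITE c=31  (c history now [(2, 38), (4, 27), (9, 17), (11, 30), (12, 11), (18, 31)])
v19: WRITE b=45  (b history now [(1, 12), (3, 15), (6, 67), (8, 59), (10, 75), (13, 71), (15, 26), (16, 60), (19, 45)])
v20: WRITE b=16  (b history now [(1, 12), (3, 15), (6, 67), (8, 59), (10, 75), (13, 71), (15, 26), (16, 60), (19, 45), (20, 16)])
v21: WRITE c=49  (c history now [(2, 38), (4, 27), (9, 17), (11, 30), (12, 11), (18, 31), (21, 49)])
READ c @v16: history=[(2, 38), (4, 27), (9, 17), (11, 30), (12, 11), (18, 31), (21, 49)] -> pick v12 -> 11
v22: WRITE b=62  (b history now [(1, 12), (3, 15), (6, 67), (8, 59), (10, 75), (13, 71), (15, 26), (16, 60), (19, 45), (20, 16), (22, 62)])
v23: WRITE b=69  (b history now [(1, 12), (3, 15), (6, 67), (8, 59), (10, 75), (13, 71), (15, 26), (16, 60), (19, 45), (20, 16), (22, 62), (23, 69)])
v24: WRITE a=53  (a history now [(5, 15), (7, 9), (14, 54), (17, 70), (24, 53)])
v25: WRITE c=46  (c history now [(2, 38), (4, 27), (9, 17), (11, 30), (12, 11), (18, 31), (21, 49), (25, 46)])
READ b @v25: history=[(1, 12), (3, 15), (6, 67), (8, 59), (10, 75), (13, 71), (15, 26), (16, 60), (19, 45), (20, 16), (22, 62), (23, 69)] -> pick v23 -> 69
READ a @v23: history=[(5, 15), (7, 9), (14, 54), (17, 70), (24, 53)] -> pick v17 -> 70
READ a @v1: history=[(5, 15), (7, 9), (14, 54), (17, 70), (24, 53)] -> no version <= 1 -> NONE
v26: WRITE a=18  (a history now [(5, 15), (7, 9), (14, 54), (17, 70), (24, 53), (26, 18)])
v27: WRITE c=48  (c history now [(2, 38), (4, 27), (9, 17), (11, 30), (12, 11), (18, 31), (21, 49), (25, 46), (27, 48)])
v28: WRITE a=45  (a history now [(5, 15), (7, 9), (14, 54), (17, 70), (24, 53), (26, 18), (28, 45)])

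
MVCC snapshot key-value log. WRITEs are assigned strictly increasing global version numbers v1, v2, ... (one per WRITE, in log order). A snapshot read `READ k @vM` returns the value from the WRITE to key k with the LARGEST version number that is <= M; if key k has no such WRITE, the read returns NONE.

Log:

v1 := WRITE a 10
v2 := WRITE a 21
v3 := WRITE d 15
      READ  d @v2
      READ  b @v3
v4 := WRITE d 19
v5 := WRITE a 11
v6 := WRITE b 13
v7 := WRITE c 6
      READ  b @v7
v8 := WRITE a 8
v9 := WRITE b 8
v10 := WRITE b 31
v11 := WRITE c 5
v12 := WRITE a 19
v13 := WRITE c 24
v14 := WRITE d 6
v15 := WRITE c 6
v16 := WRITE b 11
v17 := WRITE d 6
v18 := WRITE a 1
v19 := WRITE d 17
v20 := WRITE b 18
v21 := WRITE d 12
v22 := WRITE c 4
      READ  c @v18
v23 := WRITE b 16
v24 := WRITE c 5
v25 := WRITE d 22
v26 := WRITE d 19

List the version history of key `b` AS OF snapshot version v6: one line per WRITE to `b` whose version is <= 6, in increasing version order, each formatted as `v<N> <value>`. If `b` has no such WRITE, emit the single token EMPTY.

Scan writes for key=b with version <= 6:
  v1 WRITE a 10 -> skip
  v2 WRITE a 21 -> skip
  v3 WRITE d 15 -> skip
  v4 WRITE d 19 -> skip
  v5 WRITE a 11 -> skip
  v6 WRITE b 13 -> keep
  v7 WRITE c 6 -> skip
  v8 WRITE a 8 -> skip
  v9 WRITE b 8 -> drop (> snap)
  v10 WRITE b 31 -> drop (> snap)
  v11 WRITE c 5 -> skip
  v12 WRITE a 19 -> skip
  v13 WRITE c 24 -> skip
  v14 WRITE d 6 -> skip
  v15 WRITE c 6 -> skip
  v16 WRITE b 11 -> drop (> snap)
  v17 WRITE d 6 -> skip
  v18 WRITE a 1 -> skip
  v19 WRITE d 17 -> skip
  v20 WRITE b 18 -> drop (> snap)
  v21 WRITE d 12 -> skip
  v22 WRITE c 4 -> skip
  v23 WRITE b 16 -> drop (> snap)
  v24 WRITE c 5 -> skip
  v25 WRITE d 22 -> skip
  v26 WRITE d 19 -> skip
Collected: [(6, 13)]

Answer: v6 13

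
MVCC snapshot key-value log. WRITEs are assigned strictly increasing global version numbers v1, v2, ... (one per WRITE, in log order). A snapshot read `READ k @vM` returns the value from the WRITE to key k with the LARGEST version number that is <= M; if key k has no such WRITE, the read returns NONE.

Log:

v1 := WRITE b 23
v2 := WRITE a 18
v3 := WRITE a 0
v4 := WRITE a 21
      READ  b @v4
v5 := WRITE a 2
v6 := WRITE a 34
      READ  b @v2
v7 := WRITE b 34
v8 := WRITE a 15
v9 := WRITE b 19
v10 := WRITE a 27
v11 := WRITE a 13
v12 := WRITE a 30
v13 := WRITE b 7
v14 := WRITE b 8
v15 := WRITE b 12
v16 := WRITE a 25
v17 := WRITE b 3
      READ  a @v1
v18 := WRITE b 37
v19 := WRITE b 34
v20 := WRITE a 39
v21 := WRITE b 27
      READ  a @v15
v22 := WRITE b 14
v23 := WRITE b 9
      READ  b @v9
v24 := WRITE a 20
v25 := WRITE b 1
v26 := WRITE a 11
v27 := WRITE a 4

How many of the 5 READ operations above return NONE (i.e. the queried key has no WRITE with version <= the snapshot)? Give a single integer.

v1: WRITE b=23  (b history now [(1, 23)])
v2: WRITE a=18  (a history now [(2, 18)])
v3: WRITE a=0  (a history now [(2, 18), (3, 0)])
v4: WRITE a=21  (a history now [(2, 18), (3, 0), (4, 21)])
READ b @v4: history=[(1, 23)] -> pick v1 -> 23
v5: WRITE a=2  (a history now [(2, 18), (3, 0), (4, 21), (5, 2)])
v6: WRITE a=34  (a history now [(2, 18), (3, 0), (4, 21), (5, 2), (6, 34)])
READ b @v2: history=[(1, 23)] -> pick v1 -> 23
v7: WRITE b=34  (b history now [(1, 23), (7, 34)])
v8: WRITE a=15  (a history now [(2, 18), (3, 0), (4, 21), (5, 2), (6, 34), (8, 15)])
v9: WRITE b=19  (b history now [(1, 23), (7, 34), (9, 19)])
v10: WRITE a=27  (a history now [(2, 18), (3, 0), (4, 21), (5, 2), (6, 34), (8, 15), (10, 27)])
v11: WRITE a=13  (a history now [(2, 18), (3, 0), (4, 21), (5, 2), (6, 34), (8, 15), (10, 27), (11, 13)])
v12: WRITE a=30  (a history now [(2, 18), (3, 0), (4, 21), (5, 2), (6, 34), (8, 15), (10, 27), (11, 13), (12, 30)])
v13: WRITE b=7  (b history now [(1, 23), (7, 34), (9, 19), (13, 7)])
v14: WRITE b=8  (b history now [(1, 23), (7, 34), (9, 19), (13, 7), (14, 8)])
v15: WRITE b=12  (b history now [(1, 23), (7, 34), (9, 19), (13, 7), (14, 8), (15, 12)])
v16: WRITE a=25  (a history now [(2, 18), (3, 0), (4, 21), (5, 2), (6, 34), (8, 15), (10, 27), (11, 13), (12, 30), (16, 25)])
v17: WRITE b=3  (b history now [(1, 23), (7, 34), (9, 19), (13, 7), (14, 8), (15, 12), (17, 3)])
READ a @v1: history=[(2, 18), (3, 0), (4, 21), (5, 2), (6, 34), (8, 15), (10, 27), (11, 13), (12, 30), (16, 25)] -> no version <= 1 -> NONE
v18: WRITE b=37  (b history now [(1, 23), (7, 34), (9, 19), (13, 7), (14, 8), (15, 12), (17, 3), (18, 37)])
v19: WRITE b=34  (b history now [(1, 23), (7, 34), (9, 19), (13, 7), (14, 8), (15, 12), (17, 3), (18, 37), (19, 34)])
v20: WRITE a=39  (a history now [(2, 18), (3, 0), (4, 21), (5, 2), (6, 34), (8, 15), (10, 27), (11, 13), (12, 30), (16, 25), (20, 39)])
v21: WRITE b=27  (b history now [(1, 23), (7, 34), (9, 19), (13, 7), (14, 8), (15, 12), (17, 3), (18, 37), (19, 34), (21, 27)])
READ a @v15: history=[(2, 18), (3, 0), (4, 21), (5, 2), (6, 34), (8, 15), (10, 27), (11, 13), (12, 30), (16, 25), (20, 39)] -> pick v12 -> 30
v22: WRITE b=14  (b history now [(1, 23), (7, 34), (9, 19), (13, 7), (14, 8), (15, 12), (17, 3), (18, 37), (19, 34), (21, 27), (22, 14)])
v23: WRITE b=9  (b history now [(1, 23), (7, 34), (9, 19), (13, 7), (14, 8), (15, 12), (17, 3), (18, 37), (19, 34), (21, 27), (22, 14), (23, 9)])
READ b @v9: history=[(1, 23), (7, 34), (9, 19), (13, 7), (14, 8), (15, 12), (17, 3), (18, 37), (19, 34), (21, 27), (22, 14), (23, 9)] -> pick v9 -> 19
v24: WRITE a=20  (a history now [(2, 18), (3, 0), (4, 21), (5, 2), (6, 34), (8, 15), (10, 27), (11, 13), (12, 30), (16, 25), (20, 39), (24, 20)])
v25: WRITE b=1  (b history now [(1, 23), (7, 34), (9, 19), (13, 7), (14, 8), (15, 12), (17, 3), (18, 37), (19, 34), (21, 27), (22, 14), (23, 9), (25, 1)])
v26: WRITE a=11  (a history now [(2, 18), (3, 0), (4, 21), (5, 2), (6, 34), (8, 15), (10, 27), (11, 13), (12, 30), (16, 25), (20, 39), (24, 20), (26, 11)])
v27: WRITE a=4  (a history now [(2, 18), (3, 0), (4, 21), (5, 2), (6, 34), (8, 15), (10, 27), (11, 13), (12, 30), (16, 25), (20, 39), (24, 20), (26, 11), (27, 4)])
Read results in order: ['23', '23', 'NONE', '30', '19']
NONE count = 1

Answer: 1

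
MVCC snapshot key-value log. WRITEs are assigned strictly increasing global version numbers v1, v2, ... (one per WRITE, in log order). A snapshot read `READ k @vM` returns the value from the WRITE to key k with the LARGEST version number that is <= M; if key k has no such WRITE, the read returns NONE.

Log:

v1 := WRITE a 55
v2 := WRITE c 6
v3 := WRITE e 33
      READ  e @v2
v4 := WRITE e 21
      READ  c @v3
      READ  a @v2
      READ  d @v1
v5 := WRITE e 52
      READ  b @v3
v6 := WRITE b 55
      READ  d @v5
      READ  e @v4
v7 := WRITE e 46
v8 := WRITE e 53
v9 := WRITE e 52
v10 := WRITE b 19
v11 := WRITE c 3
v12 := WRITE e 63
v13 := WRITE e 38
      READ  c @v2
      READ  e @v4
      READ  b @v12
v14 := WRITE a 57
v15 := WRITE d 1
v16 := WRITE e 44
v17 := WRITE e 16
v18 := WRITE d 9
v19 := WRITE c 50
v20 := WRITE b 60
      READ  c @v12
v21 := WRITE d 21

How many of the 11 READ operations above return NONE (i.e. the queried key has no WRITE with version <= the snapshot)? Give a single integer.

Answer: 4

Derivation:
v1: WRITE a=55  (a history now [(1, 55)])
v2: WRITE c=6  (c history now [(2, 6)])
v3: WRITE e=33  (e history now [(3, 33)])
READ e @v2: history=[(3, 33)] -> no version <= 2 -> NONE
v4: WRITE e=21  (e history now [(3, 33), (4, 21)])
READ c @v3: history=[(2, 6)] -> pick v2 -> 6
READ a @v2: history=[(1, 55)] -> pick v1 -> 55
READ d @v1: history=[] -> no version <= 1 -> NONE
v5: WRITE e=52  (e history now [(3, 33), (4, 21), (5, 52)])
READ b @v3: history=[] -> no version <= 3 -> NONE
v6: WRITE b=55  (b history now [(6, 55)])
READ d @v5: history=[] -> no version <= 5 -> NONE
READ e @v4: history=[(3, 33), (4, 21), (5, 52)] -> pick v4 -> 21
v7: WRITE e=46  (e history now [(3, 33), (4, 21), (5, 52), (7, 46)])
v8: WRITE e=53  (e history now [(3, 33), (4, 21), (5, 52), (7, 46), (8, 53)])
v9: WRITE e=52  (e history now [(3, 33), (4, 21), (5, 52), (7, 46), (8, 53), (9, 52)])
v10: WRITE b=19  (b history now [(6, 55), (10, 19)])
v11: WRITE c=3  (c history now [(2, 6), (11, 3)])
v12: WRITE e=63  (e history now [(3, 33), (4, 21), (5, 52), (7, 46), (8, 53), (9, 52), (12, 63)])
v13: WRITE e=38  (e history now [(3, 33), (4, 21), (5, 52), (7, 46), (8, 53), (9, 52), (12, 63), (13, 38)])
READ c @v2: history=[(2, 6), (11, 3)] -> pick v2 -> 6
READ e @v4: history=[(3, 33), (4, 21), (5, 52), (7, 46), (8, 53), (9, 52), (12, 63), (13, 38)] -> pick v4 -> 21
READ b @v12: history=[(6, 55), (10, 19)] -> pick v10 -> 19
v14: WRITE a=57  (a history now [(1, 55), (14, 57)])
v15: WRITE d=1  (d history now [(15, 1)])
v16: WRITE e=44  (e history now [(3, 33), (4, 21), (5, 52), (7, 46), (8, 53), (9, 52), (12, 63), (13, 38), (16, 44)])
v17: WRITE e=16  (e history now [(3, 33), (4, 21), (5, 52), (7, 46), (8, 53), (9, 52), (12, 63), (13, 38), (16, 44), (17, 16)])
v18: WRITE d=9  (d history now [(15, 1), (18, 9)])
v19: WRITE c=50  (c history now [(2, 6), (11, 3), (19, 50)])
v20: WRITE b=60  (b history now [(6, 55), (10, 19), (20, 60)])
READ c @v12: history=[(2, 6), (11, 3), (19, 50)] -> pick v11 -> 3
v21: WRITE d=21  (d history now [(15, 1), (18, 9), (21, 21)])
Read results in order: ['NONE', '6', '55', 'NONE', 'NONE', 'NONE', '21', '6', '21', '19', '3']
NONE count = 4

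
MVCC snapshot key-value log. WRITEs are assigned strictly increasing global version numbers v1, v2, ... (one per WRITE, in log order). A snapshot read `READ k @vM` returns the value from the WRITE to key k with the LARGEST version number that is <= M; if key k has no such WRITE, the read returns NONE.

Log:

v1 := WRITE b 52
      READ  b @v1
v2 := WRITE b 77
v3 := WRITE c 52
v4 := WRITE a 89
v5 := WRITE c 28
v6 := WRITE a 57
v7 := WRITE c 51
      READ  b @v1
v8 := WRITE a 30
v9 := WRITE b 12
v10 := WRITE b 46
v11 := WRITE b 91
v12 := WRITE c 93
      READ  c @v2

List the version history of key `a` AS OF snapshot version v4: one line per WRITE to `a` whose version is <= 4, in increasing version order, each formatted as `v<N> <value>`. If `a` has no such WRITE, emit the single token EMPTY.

Scan writes for key=a with version <= 4:
  v1 WRITE b 52 -> skip
  v2 WRITE b 77 -> skip
  v3 WRITE c 52 -> skip
  v4 WRITE a 89 -> keep
  v5 WRITE c 28 -> skip
  v6 WRITE a 57 -> drop (> snap)
  v7 WRITE c 51 -> skip
  v8 WRITE a 30 -> drop (> snap)
  v9 WRITE b 12 -> skip
  v10 WRITE b 46 -> skip
  v11 WRITE b 91 -> skip
  v12 WRITE c 93 -> skip
Collected: [(4, 89)]

Answer: v4 89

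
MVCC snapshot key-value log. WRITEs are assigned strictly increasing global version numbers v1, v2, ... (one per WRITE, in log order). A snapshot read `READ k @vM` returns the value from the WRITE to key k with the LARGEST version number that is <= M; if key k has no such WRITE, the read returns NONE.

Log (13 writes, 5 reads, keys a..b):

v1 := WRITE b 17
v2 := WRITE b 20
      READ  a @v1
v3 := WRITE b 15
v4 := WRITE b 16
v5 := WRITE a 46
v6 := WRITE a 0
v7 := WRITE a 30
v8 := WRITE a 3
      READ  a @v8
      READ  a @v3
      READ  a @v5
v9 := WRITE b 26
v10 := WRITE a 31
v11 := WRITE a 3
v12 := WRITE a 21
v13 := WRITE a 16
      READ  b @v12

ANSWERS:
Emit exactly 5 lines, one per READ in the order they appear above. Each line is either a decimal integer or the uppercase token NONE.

v1: WRITE b=17  (b history now [(1, 17)])
v2: WRITE b=20  (b history now [(1, 17), (2, 20)])
READ a @v1: history=[] -> no version <= 1 -> NONE
v3: WRITE b=15  (b history now [(1, 17), (2, 20), (3, 15)])
v4: WRITE b=16  (b history now [(1, 17), (2, 20), (3, 15), (4, 16)])
v5: WRITE a=46  (a history now [(5, 46)])
v6: WRITE a=0  (a history now [(5, 46), (6, 0)])
v7: WRITE a=30  (a history now [(5, 46), (6, 0), (7, 30)])
v8: WRITE a=3  (a history now [(5, 46), (6, 0), (7, 30), (8, 3)])
READ a @v8: history=[(5, 46), (6, 0), (7, 30), (8, 3)] -> pick v8 -> 3
READ a @v3: history=[(5, 46), (6, 0), (7, 30), (8, 3)] -> no version <= 3 -> NONE
READ a @v5: history=[(5, 46), (6, 0), (7, 30), (8, 3)] -> pick v5 -> 46
v9: WRITE b=26  (b history now [(1, 17), (2, 20), (3, 15), (4, 16), (9, 26)])
v10: WRITE a=31  (a history now [(5, 46), (6, 0), (7, 30), (8, 3), (10, 31)])
v11: WRITE a=3  (a history now [(5, 46), (6, 0), (7, 30), (8, 3), (10, 31), (11, 3)])
v12: WRITE a=21  (a history now [(5, 46), (6, 0), (7, 30), (8, 3), (10, 31), (11, 3), (12, 21)])
v13: WRITE a=16  (a history now [(5, 46), (6, 0), (7, 30), (8, 3), (10, 31), (11, 3), (12, 21), (13, 16)])
READ b @v12: history=[(1, 17), (2, 20), (3, 15), (4, 16), (9, 26)] -> pick v9 -> 26

Answer: NONE
3
NONE
46
26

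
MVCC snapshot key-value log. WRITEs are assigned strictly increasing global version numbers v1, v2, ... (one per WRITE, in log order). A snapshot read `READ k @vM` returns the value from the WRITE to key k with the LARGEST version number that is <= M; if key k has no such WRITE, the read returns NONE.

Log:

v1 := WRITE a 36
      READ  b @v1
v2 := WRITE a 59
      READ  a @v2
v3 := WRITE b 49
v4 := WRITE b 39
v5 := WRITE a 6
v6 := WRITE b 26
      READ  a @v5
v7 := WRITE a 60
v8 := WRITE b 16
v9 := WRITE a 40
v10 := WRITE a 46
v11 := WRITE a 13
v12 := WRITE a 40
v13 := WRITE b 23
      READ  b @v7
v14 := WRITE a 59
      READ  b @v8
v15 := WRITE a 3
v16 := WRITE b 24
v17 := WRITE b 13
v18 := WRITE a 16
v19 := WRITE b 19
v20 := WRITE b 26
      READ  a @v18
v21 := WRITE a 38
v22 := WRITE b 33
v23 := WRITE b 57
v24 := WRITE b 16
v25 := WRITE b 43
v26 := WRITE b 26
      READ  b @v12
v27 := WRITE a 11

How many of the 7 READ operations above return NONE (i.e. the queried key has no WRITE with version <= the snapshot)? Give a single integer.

Answer: 1

Derivation:
v1: WRITE a=36  (a history now [(1, 36)])
READ b @v1: history=[] -> no version <= 1 -> NONE
v2: WRITE a=59  (a history now [(1, 36), (2, 59)])
READ a @v2: history=[(1, 36), (2, 59)] -> pick v2 -> 59
v3: WRITE b=49  (b history now [(3, 49)])
v4: WRITE b=39  (b history now [(3, 49), (4, 39)])
v5: WRITE a=6  (a history now [(1, 36), (2, 59), (5, 6)])
v6: WRITE b=26  (b history now [(3, 49), (4, 39), (6, 26)])
READ a @v5: history=[(1, 36), (2, 59), (5, 6)] -> pick v5 -> 6
v7: WRITE a=60  (a history now [(1, 36), (2, 59), (5, 6), (7, 60)])
v8: WRITE b=16  (b history now [(3, 49), (4, 39), (6, 26), (8, 16)])
v9: WRITE a=40  (a history now [(1, 36), (2, 59), (5, 6), (7, 60), (9, 40)])
v10: WRITE a=46  (a history now [(1, 36), (2, 59), (5, 6), (7, 60), (9, 40), (10, 46)])
v11: WRITE a=13  (a history now [(1, 36), (2, 59), (5, 6), (7, 60), (9, 40), (10, 46), (11, 13)])
v12: WRITE a=40  (a history now [(1, 36), (2, 59), (5, 6), (7, 60), (9, 40), (10, 46), (11, 13), (12, 40)])
v13: WRITE b=23  (b history now [(3, 49), (4, 39), (6, 26), (8, 16), (13, 23)])
READ b @v7: history=[(3, 49), (4, 39), (6, 26), (8, 16), (13, 23)] -> pick v6 -> 26
v14: WRITE a=59  (a history now [(1, 36), (2, 59), (5, 6), (7, 60), (9, 40), (10, 46), (11, 13), (12, 40), (14, 59)])
READ b @v8: history=[(3, 49), (4, 39), (6, 26), (8, 16), (13, 23)] -> pick v8 -> 16
v15: WRITE a=3  (a history now [(1, 36), (2, 59), (5, 6), (7, 60), (9, 40), (10, 46), (11, 13), (12, 40), (14, 59), (15, 3)])
v16: WRITE b=24  (b history now [(3, 49), (4, 39), (6, 26), (8, 16), (13, 23), (16, 24)])
v17: WRITE b=13  (b history now [(3, 49), (4, 39), (6, 26), (8, 16), (13, 23), (16, 24), (17, 13)])
v18: WRITE a=16  (a history now [(1, 36), (2, 59), (5, 6), (7, 60), (9, 40), (10, 46), (11, 13), (12, 40), (14, 59), (15, 3), (18, 16)])
v19: WRITE b=19  (b history now [(3, 49), (4, 39), (6, 26), (8, 16), (13, 23), (16, 24), (17, 13), (19, 19)])
v20: WRITE b=26  (b history now [(3, 49), (4, 39), (6, 26), (8, 16), (13, 23), (16, 24), (17, 13), (19, 19), (20, 26)])
READ a @v18: history=[(1, 36), (2, 59), (5, 6), (7, 60), (9, 40), (10, 46), (11, 13), (12, 40), (14, 59), (15, 3), (18, 16)] -> pick v18 -> 16
v21: WRITE a=38  (a history now [(1, 36), (2, 59), (5, 6), (7, 60), (9, 40), (10, 46), (11, 13), (12, 40), (14, 59), (15, 3), (18, 16), (21, 38)])
v22: WRITE b=33  (b history now [(3, 49), (4, 39), (6, 26), (8, 16), (13, 23), (16, 24), (17, 13), (19, 19), (20, 26), (22, 33)])
v23: WRITE b=57  (b history now [(3, 49), (4, 39), (6, 26), (8, 16), (13, 23), (16, 24), (17, 13), (19, 19), (20, 26), (22, 33), (23, 57)])
v24: WRITE b=16  (b history now [(3, 49), (4, 39), (6, 26), (8, 16), (13, 23), (16, 24), (17, 13), (19, 19), (20, 26), (22, 33), (23, 57), (24, 16)])
v25: WRITE b=43  (b history now [(3, 49), (4, 39), (6, 26), (8, 16), (13, 23), (16, 24), (17, 13), (19, 19), (20, 26), (22, 33), (23, 57), (24, 16), (25, 43)])
v26: WRITE b=26  (b history now [(3, 49), (4, 39), (6, 26), (8, 16), (13, 23), (16, 24), (17, 13), (19, 19), (20, 26), (22, 33), (23, 57), (24, 16), (25, 43), (26, 26)])
READ b @v12: history=[(3, 49), (4, 39), (6, 26), (8, 16), (13, 23), (16, 24), (17, 13), (19, 19), (20, 26), (22, 33), (23, 57), (24, 16), (25, 43), (26, 26)] -> pick v8 -> 16
v27: WRITE a=11  (a history now [(1, 36), (2, 59), (5, 6), (7, 60), (9, 40), (10, 46), (11, 13), (12, 40), (14, 59), (15, 3), (18, 16), (21, 38), (27, 11)])
Read results in order: ['NONE', '59', '6', '26', '16', '16', '16']
NONE count = 1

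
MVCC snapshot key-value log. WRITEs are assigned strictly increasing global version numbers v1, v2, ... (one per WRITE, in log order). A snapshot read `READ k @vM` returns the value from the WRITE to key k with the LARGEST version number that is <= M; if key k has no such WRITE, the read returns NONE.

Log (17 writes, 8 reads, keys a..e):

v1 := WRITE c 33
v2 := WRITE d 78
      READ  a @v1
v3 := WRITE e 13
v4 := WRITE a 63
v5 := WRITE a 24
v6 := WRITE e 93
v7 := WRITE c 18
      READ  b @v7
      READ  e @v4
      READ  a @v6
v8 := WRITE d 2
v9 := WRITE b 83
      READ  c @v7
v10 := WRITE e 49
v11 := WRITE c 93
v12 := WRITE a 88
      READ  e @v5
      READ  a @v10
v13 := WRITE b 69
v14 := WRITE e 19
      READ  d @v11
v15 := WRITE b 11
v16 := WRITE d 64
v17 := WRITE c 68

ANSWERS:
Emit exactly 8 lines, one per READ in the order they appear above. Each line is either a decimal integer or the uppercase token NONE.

Answer: NONE
NONE
13
24
18
13
24
2

Derivation:
v1: WRITE c=33  (c history now [(1, 33)])
v2: WRITE d=78  (d history now [(2, 78)])
READ a @v1: history=[] -> no version <= 1 -> NONE
v3: WRITE e=13  (e history now [(3, 13)])
v4: WRITE a=63  (a history now [(4, 63)])
v5: WRITE a=24  (a history now [(4, 63), (5, 24)])
v6: WRITE e=93  (e history now [(3, 13), (6, 93)])
v7: WRITE c=18  (c history now [(1, 33), (7, 18)])
READ b @v7: history=[] -> no version <= 7 -> NONE
READ e @v4: history=[(3, 13), (6, 93)] -> pick v3 -> 13
READ a @v6: history=[(4, 63), (5, 24)] -> pick v5 -> 24
v8: WRITE d=2  (d history now [(2, 78), (8, 2)])
v9: WRITE b=83  (b history now [(9, 83)])
READ c @v7: history=[(1, 33), (7, 18)] -> pick v7 -> 18
v10: WRITE e=49  (e history now [(3, 13), (6, 93), (10, 49)])
v11: WRITE c=93  (c history now [(1, 33), (7, 18), (11, 93)])
v12: WRITE a=88  (a history now [(4, 63), (5, 24), (12, 88)])
READ e @v5: history=[(3, 13), (6, 93), (10, 49)] -> pick v3 -> 13
READ a @v10: history=[(4, 63), (5, 24), (12, 88)] -> pick v5 -> 24
v13: WRITE b=69  (b history now [(9, 83), (13, 69)])
v14: WRITE e=19  (e history now [(3, 13), (6, 93), (10, 49), (14, 19)])
READ d @v11: history=[(2, 78), (8, 2)] -> pick v8 -> 2
v15: WRITE b=11  (b history now [(9, 83), (13, 69), (15, 11)])
v16: WRITE d=64  (d history now [(2, 78), (8, 2), (16, 64)])
v17: WRITE c=68  (c history now [(1, 33), (7, 18), (11, 93), (17, 68)])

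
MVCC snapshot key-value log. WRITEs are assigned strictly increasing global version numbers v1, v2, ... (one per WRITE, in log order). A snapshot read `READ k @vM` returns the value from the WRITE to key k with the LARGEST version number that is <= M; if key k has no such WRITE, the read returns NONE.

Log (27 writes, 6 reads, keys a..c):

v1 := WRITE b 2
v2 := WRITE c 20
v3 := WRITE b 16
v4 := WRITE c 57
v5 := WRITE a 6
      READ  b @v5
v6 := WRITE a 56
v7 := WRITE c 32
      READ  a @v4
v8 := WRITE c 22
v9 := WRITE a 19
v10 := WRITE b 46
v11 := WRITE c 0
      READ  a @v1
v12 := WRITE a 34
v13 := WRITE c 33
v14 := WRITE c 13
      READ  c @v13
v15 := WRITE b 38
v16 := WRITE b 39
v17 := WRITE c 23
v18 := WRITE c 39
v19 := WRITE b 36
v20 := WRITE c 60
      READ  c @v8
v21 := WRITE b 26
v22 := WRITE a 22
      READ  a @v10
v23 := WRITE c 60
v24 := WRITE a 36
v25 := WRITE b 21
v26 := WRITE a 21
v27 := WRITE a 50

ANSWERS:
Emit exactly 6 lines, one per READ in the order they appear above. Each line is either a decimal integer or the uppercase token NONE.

v1: WRITE b=2  (b history now [(1, 2)])
v2: WRITE c=20  (c history now [(2, 20)])
v3: WRITE b=16  (b history now [(1, 2), (3, 16)])
v4: WRITE c=57  (c history now [(2, 20), (4, 57)])
v5: WRITE a=6  (a history now [(5, 6)])
READ b @v5: history=[(1, 2), (3, 16)] -> pick v3 -> 16
v6: WRITE a=56  (a history now [(5, 6), (6, 56)])
v7: WRITE c=32  (c history now [(2, 20), (4, 57), (7, 32)])
READ a @v4: history=[(5, 6), (6, 56)] -> no version <= 4 -> NONE
v8: WRITE c=22  (c history now [(2, 20), (4, 57), (7, 32), (8, 22)])
v9: WRITE a=19  (a history now [(5, 6), (6, 56), (9, 19)])
v10: WRITE b=46  (b history now [(1, 2), (3, 16), (10, 46)])
v11: WRITE c=0  (c history now [(2, 20), (4, 57), (7, 32), (8, 22), (11, 0)])
READ a @v1: history=[(5, 6), (6, 56), (9, 19)] -> no version <= 1 -> NONE
v12: WRITE a=34  (a history now [(5, 6), (6, 56), (9, 19), (12, 34)])
v13: WRITE c=33  (c history now [(2, 20), (4, 57), (7, 32), (8, 22), (11, 0), (13, 33)])
v14: WRITE c=13  (c history now [(2, 20), (4, 57), (7, 32), (8, 22), (11, 0), (13, 33), (14, 13)])
READ c @v13: history=[(2, 20), (4, 57), (7, 32), (8, 22), (11, 0), (13, 33), (14, 13)] -> pick v13 -> 33
v15: WRITE b=38  (b history now [(1, 2), (3, 16), (10, 46), (15, 38)])
v16: WRITE b=39  (b history now [(1, 2), (3, 16), (10, 46), (15, 38), (16, 39)])
v17: WRITE c=23  (c history now [(2, 20), (4, 57), (7, 32), (8, 22), (11, 0), (13, 33), (14, 13), (17, 23)])
v18: WRITE c=39  (c history now [(2, 20), (4, 57), (7, 32), (8, 22), (11, 0), (13, 33), (14, 13), (17, 23), (18, 39)])
v19: WRITE b=36  (b history now [(1, 2), (3, 16), (10, 46), (15, 38), (16, 39), (19, 36)])
v20: WRITE c=60  (c history now [(2, 20), (4, 57), (7, 32), (8, 22), (11, 0), (13, 33), (14, 13), (17, 23), (18, 39), (20, 60)])
READ c @v8: history=[(2, 20), (4, 57), (7, 32), (8, 22), (11, 0), (13, 33), (14, 13), (17, 23), (18, 39), (20, 60)] -> pick v8 -> 22
v21: WRITE b=26  (b history now [(1, 2), (3, 16), (10, 46), (15, 38), (16, 39), (19, 36), (21, 26)])
v22: WRITE a=22  (a history now [(5, 6), (6, 56), (9, 19), (12, 34), (22, 22)])
READ a @v10: history=[(5, 6), (6, 56), (9, 19), (12, 34), (22, 22)] -> pick v9 -> 19
v23: WRITE c=60  (c history now [(2, 20), (4, 57), (7, 32), (8, 22), (11, 0), (13, 33), (14, 13), (17, 23), (18, 39), (20, 60), (23, 60)])
v24: WRITE a=36  (a history now [(5, 6), (6, 56), (9, 19), (12, 34), (22, 22), (24, 36)])
v25: WRITE b=21  (b history now [(1, 2), (3, 16), (10, 46), (15, 38), (16, 39), (19, 36), (21, 26), (25, 21)])
v26: WRITE a=21  (a history now [(5, 6), (6, 56), (9, 19), (12, 34), (22, 22), (24, 36), (26, 21)])
v27: WRITE a=50  (a history now [(5, 6), (6, 56), (9, 19), (12, 34), (22, 22), (24, 36), (26, 21), (27, 50)])

Answer: 16
NONE
NONE
33
22
19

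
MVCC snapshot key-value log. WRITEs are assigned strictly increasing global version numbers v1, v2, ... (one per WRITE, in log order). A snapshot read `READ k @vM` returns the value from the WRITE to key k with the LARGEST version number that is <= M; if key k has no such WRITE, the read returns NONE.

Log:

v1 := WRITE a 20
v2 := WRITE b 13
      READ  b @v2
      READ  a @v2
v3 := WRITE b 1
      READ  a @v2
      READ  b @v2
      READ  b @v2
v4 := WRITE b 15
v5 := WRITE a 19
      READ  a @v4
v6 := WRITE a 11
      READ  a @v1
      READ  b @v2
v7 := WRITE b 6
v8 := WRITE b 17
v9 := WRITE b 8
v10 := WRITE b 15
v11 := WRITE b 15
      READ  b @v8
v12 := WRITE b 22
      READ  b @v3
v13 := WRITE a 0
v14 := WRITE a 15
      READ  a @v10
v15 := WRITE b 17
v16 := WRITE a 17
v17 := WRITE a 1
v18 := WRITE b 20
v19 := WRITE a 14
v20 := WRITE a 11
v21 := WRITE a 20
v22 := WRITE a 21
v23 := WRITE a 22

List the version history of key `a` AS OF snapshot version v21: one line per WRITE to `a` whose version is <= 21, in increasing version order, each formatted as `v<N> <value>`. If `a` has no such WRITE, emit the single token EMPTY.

Scan writes for key=a with version <= 21:
  v1 WRITE a 20 -> keep
  v2 WRITE b 13 -> skip
  v3 WRITE b 1 -> skip
  v4 WRITE b 15 -> skip
  v5 WRITE a 19 -> keep
  v6 WRITE a 11 -> keep
  v7 WRITE b 6 -> skip
  v8 WRITE b 17 -> skip
  v9 WRITE b 8 -> skip
  v10 WRITE b 15 -> skip
  v11 WRITE b 15 -> skip
  v12 WRITE b 22 -> skip
  v13 WRITE a 0 -> keep
  v14 WRITE a 15 -> keep
  v15 WRITE b 17 -> skip
  v16 WRITE a 17 -> keep
  v17 WRITE a 1 -> keep
  v18 WRITE b 20 -> skip
  v19 WRITE a 14 -> keep
  v20 WRITE a 11 -> keep
  v21 WRITE a 20 -> keep
  v22 WRITE a 21 -> drop (> snap)
  v23 WRITE a 22 -> drop (> snap)
Collected: [(1, 20), (5, 19), (6, 11), (13, 0), (14, 15), (16, 17), (17, 1), (19, 14), (20, 11), (21, 20)]

Answer: v1 20
v5 19
v6 11
v13 0
v14 15
v16 17
v17 1
v19 14
v20 11
v21 20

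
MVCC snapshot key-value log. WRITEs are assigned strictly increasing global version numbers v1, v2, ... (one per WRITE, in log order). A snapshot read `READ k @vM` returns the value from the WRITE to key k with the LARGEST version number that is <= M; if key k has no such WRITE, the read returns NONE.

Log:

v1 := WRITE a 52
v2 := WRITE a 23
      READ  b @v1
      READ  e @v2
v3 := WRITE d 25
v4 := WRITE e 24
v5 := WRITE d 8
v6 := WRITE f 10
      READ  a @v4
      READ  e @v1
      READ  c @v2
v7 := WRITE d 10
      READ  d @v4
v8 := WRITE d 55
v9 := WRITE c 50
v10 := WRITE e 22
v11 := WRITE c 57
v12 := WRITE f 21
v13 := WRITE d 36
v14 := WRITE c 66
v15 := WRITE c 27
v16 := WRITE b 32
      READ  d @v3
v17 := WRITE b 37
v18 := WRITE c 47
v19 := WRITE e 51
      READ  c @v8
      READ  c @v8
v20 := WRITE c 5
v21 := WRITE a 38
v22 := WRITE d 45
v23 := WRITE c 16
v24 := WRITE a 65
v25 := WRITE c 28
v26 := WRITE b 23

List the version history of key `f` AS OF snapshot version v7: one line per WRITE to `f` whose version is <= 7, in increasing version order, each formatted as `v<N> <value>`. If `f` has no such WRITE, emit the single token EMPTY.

Answer: v6 10

Derivation:
Scan writes for key=f with version <= 7:
  v1 WRITE a 52 -> skip
  v2 WRITE a 23 -> skip
  v3 WRITE d 25 -> skip
  v4 WRITE e 24 -> skip
  v5 WRITE d 8 -> skip
  v6 WRITE f 10 -> keep
  v7 WRITE d 10 -> skip
  v8 WRITE d 55 -> skip
  v9 WRITE c 50 -> skip
  v10 WRITE e 22 -> skip
  v11 WRITE c 57 -> skip
  v12 WRITE f 21 -> drop (> snap)
  v13 WRITE d 36 -> skip
  v14 WRITE c 66 -> skip
  v15 WRITE c 27 -> skip
  v16 WRITE b 32 -> skip
  v17 WRITE b 37 -> skip
  v18 WRITE c 47 -> skip
  v19 WRITE e 51 -> skip
  v20 WRITE c 5 -> skip
  v21 WRITE a 38 -> skip
  v22 WRITE d 45 -> skip
  v23 WRITE c 16 -> skip
  v24 WRITE a 65 -> skip
  v25 WRITE c 28 -> skip
  v26 WRITE b 23 -> skip
Collected: [(6, 10)]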